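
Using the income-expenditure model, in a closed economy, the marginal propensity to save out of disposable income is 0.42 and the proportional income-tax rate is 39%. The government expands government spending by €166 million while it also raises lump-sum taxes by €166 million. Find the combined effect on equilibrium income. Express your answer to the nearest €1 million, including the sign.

+€108 million

MPC = 1 − MPS = 1 − 0.42 = 0.58.
Expenditure multiplier = 1/(1 − c(1−t)) = 1/(1 − 0.58×0.61) = 1/0.6462 ≈ 1.548.
ΔG contributes k·ΔG = (+€166 million) / 0.6462 ≈ +€256.9 million.
ΔT of +€166 million changes first-round spending by −c·ΔT = −€96.28 million, contributing k·(−c·ΔT) = (−€96.28 million) / 0.6462 ≈ −€149 million.
Net ΔY = k(ΔG − c·ΔT) = (+€69.72 million) / 0.6462 ≈ +€108 million.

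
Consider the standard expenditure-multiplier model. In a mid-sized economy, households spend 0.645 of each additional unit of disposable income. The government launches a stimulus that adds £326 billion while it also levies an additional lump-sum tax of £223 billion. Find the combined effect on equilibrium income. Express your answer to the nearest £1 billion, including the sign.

+£513 billion

Expenditure multiplier = 1/(1 − MPC) = 1/(1 − 0.645) = 1/0.355 ≈ 2.817.
ΔG contributes k·ΔG = (+£326 billion) / 0.355 ≈ +£918.3 billion.
ΔT of +£223 billion changes first-round spending by −c·ΔT = −£143.835 billion, contributing k·(−c·ΔT) = (−£143.835 billion) / 0.355 ≈ −£405.2 billion.
Net ΔY = k(ΔG − c·ΔT) = (+£182.165 billion) / 0.355 ≈ +£513 billion.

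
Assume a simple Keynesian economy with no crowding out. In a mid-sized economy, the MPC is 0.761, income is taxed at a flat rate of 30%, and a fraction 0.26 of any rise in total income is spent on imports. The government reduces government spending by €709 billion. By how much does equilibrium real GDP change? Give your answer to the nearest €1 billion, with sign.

Government-spending multiplier = 1/(1 − c(1−t) + m) = 1/(1 − 0.761×0.7 + 0.26) = 1/0.7273 ≈ 1.375.
ΔY = k × ΔG = (−€709 billion) / 0.7273 ≈ −€975 billion.

−€975 billion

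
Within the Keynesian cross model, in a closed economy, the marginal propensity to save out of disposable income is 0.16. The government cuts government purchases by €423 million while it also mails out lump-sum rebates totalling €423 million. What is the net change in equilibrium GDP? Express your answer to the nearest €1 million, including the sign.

−€423 million

MPC = 1 − MPS = 1 − 0.16 = 0.84.
Expenditure multiplier = 1/(1 − MPC) = 1/(1 − 0.84) = 1/0.16 = 6.25.
ΔG contributes k·ΔG = (−€423 million) / 0.16 ≈ −€2,643.8 million.
ΔT of −€423 million changes first-round spending by −c·ΔT = +€355.32 million, contributing k·(−c·ΔT) = (+€355.32 million) / 0.16 ≈ +€2,220.8 million.
With ΔG = ΔT and no other leakages, the balanced-budget multiplier is 1, so ΔY = ΔG = −€423 million.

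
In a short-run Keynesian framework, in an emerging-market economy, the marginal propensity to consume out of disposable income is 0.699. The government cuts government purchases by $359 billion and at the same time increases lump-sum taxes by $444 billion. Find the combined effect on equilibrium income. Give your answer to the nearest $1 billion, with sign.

Expenditure multiplier = 1/(1 − MPC) = 1/(1 − 0.699) = 1/0.301 ≈ 3.322.
ΔG contributes k·ΔG = (−$359 billion) / 0.301 ≈ −$1,192.7 billion.
ΔT of +$444 billion changes first-round spending by −c·ΔT = −$310.356 billion, contributing k·(−c·ΔT) = (−$310.356 billion) / 0.301 ≈ −$1,031.1 billion.
Net ΔY = k(ΔG − c·ΔT) = (−$669.356 billion) / 0.301 ≈ −$2,224 billion.

−$2,224 billion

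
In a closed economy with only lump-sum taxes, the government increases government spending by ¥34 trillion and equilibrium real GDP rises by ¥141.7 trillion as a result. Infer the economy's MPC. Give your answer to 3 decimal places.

0.760

Implied spending multiplier k = ΔY/ΔG = 141.7/34 ≈ 4.1676.
Since k = 1/(1 − MPC), MPC = 1 − 1/k = 1 − ΔG/ΔY = 1 − 34/141.7 ≈ 0.760.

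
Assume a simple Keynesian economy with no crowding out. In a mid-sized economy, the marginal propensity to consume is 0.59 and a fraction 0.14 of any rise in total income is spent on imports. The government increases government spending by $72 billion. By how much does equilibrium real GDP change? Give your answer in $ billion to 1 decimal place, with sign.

Government-spending multiplier = 1/(1 − c + m) = 1/(1 − 0.59 + 0.14) = 1/0.55 ≈ 1.818.
ΔY = k × ΔG = (+$72 billion) / 0.55 ≈ +$130.9 billion.

+$130.9 billion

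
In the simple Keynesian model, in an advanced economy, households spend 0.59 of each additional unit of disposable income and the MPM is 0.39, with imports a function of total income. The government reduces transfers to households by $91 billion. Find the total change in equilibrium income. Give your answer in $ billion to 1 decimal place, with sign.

The transfer change shifts disposable income by −$91 billion, so first-round consumption changes by c·ΔTR = 0.59 × (−$91 billion) = −$53.69 billion.
Expenditure multiplier = 1/(1 − c + m) = 1/(1 − 0.59 + 0.39) = 1/0.8 = 1.25.
The transfer multiplier is c × k ≈ 0.738, so ΔY = k × (c·ΔTR) = (−$53.69 billion) / 0.8 ≈ −$67.1 billion.

−$67.1 billion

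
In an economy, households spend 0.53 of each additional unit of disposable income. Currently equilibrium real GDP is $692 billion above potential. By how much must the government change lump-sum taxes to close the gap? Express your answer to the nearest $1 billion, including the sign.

+$614 billion

Spending multiplier = 1/(1 − MPC) = 1/(1 − 0.53) = 1/0.47 ≈ 2.128.
Tax multiplier = −c·k = −0.53/0.47 ≈ −1.128. Need ΔY = −$692 billion, so ΔT = ΔY/(−c·k) = −(−$692 billion) × 0.47 / 0.53 ≈ +$614 billion.
The government should raise lump-sum taxes by $614 billion.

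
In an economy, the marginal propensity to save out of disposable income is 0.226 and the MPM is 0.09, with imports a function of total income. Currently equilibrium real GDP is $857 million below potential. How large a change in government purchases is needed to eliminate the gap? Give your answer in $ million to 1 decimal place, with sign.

MPC = 1 − MPS = 1 − 0.226 = 0.774.
Spending multiplier = 1/(1 − c + m) = 1/(1 − 0.774 + 0.09) = 1/0.316 ≈ 3.165.
Need ΔY = +$857 million, so ΔG = ΔY/k = (+$857 million) × 0.316 ≈ +$270.8 million.
The government should increase government purchases by $270.8 million.

+$270.8 million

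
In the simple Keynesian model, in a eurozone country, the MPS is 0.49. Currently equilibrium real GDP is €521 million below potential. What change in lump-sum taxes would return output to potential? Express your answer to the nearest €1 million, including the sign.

−€501 million

MPC = 1 − MPS = 1 − 0.49 = 0.51.
Spending multiplier = 1/(1 − MPC) = 1/(1 − 0.51) = 1/0.49 ≈ 2.041.
Tax multiplier = −c·k = −0.51/0.49 ≈ −1.041. Need ΔY = +€521 million, so ΔT = ΔY/(−c·k) = −(+€521 million) × 0.49 / 0.51 ≈ −€501 million.
The government should cut lump-sum taxes by €501 million.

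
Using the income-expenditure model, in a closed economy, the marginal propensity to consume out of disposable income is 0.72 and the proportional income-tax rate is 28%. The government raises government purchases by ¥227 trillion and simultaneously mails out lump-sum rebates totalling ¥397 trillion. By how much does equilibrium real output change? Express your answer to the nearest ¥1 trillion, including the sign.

+¥1,065 trillion

Expenditure multiplier = 1/(1 − c(1−t)) = 1/(1 − 0.72×0.72) = 1/0.4816 ≈ 2.076.
ΔG contributes k·ΔG = (+¥227 trillion) / 0.4816 ≈ +¥471.3 trillion.
ΔT of −¥397 trillion changes first-round spending by −c·ΔT = +¥285.84 trillion, contributing k·(−c·ΔT) = (+¥285.84 trillion) / 0.4816 ≈ +¥593.5 trillion.
Net ΔY = k(ΔG − c·ΔT) = (+¥512.84 trillion) / 0.4816 ≈ +¥1,065 trillion.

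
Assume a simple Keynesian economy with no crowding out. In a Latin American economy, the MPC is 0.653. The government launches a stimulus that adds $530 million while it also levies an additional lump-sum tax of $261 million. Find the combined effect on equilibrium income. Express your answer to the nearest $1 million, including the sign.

Expenditure multiplier = 1/(1 − MPC) = 1/(1 − 0.653) = 1/0.347 ≈ 2.882.
ΔG contributes k·ΔG = (+$530 million) / 0.347 ≈ +$1,527.4 million.
ΔT of +$261 million changes first-round spending by −c·ΔT = −$170.433 million, contributing k·(−c·ΔT) = (−$170.433 million) / 0.347 ≈ −$491.2 million.
Net ΔY = k(ΔG − c·ΔT) = (+$359.567 million) / 0.347 ≈ +$1,036 million.

+$1,036 million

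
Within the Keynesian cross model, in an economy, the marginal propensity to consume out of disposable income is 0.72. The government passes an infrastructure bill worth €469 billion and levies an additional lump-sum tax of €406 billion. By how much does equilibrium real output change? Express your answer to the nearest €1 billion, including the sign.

+€631 billion

Expenditure multiplier = 1/(1 − MPC) = 1/(1 − 0.72) = 1/0.28 ≈ 3.571.
ΔG contributes k·ΔG = (+€469 billion) / 0.28 = +€1,675 billion.
ΔT of +€406 billion changes first-round spending by −c·ΔT = −€292.32 billion, contributing k·(−c·ΔT) = (−€292.32 billion) / 0.28 = −€1,044 billion.
Net ΔY = k(ΔG − c·ΔT) = (+€176.68 billion) / 0.28 = +€631 billion.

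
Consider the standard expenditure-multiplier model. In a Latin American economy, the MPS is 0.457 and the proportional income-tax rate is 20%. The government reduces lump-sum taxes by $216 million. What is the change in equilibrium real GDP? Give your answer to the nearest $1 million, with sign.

MPC = 1 − MPS = 1 − 0.457 = 0.543.
A lump-sum tax change of −$216 million shifts disposable income by +$216 million; first-round consumption changes by −c × ΔT = −0.543 × (−$216 million) = +$117.288 million.
Expenditure multiplier = 1/(1 − c(1−t)) = 1/(1 − 0.543×0.8) = 1/0.5656 ≈ 1.768.
The tax multiplier is −c × k ≈ −0.96, so ΔY = k × (−c·ΔT) = (+$117.288 million) / 0.5656 ≈ +$207 million.

+$207 million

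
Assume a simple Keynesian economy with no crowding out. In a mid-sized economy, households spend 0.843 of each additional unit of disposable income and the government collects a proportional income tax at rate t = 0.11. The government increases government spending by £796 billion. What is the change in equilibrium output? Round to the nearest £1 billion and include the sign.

Expenditure multiplier = 1/(1 − c(1−t)) = 1/(1 − 0.843×0.89) = 1/0.24973 ≈ 4.004.
ΔY = k × ΔG = (+£796 billion) / 0.24973 ≈ +£3,187 billion.

+£3,187 billion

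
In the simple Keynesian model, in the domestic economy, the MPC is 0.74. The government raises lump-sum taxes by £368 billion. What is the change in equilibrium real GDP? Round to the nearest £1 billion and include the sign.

A lump-sum tax change of +£368 billion shifts disposable income by −£368 billion; first-round consumption changes by −c × ΔT = −0.74 × (+£368 billion) = −£272.32 billion.
Expenditure multiplier = 1/(1 − MPC) = 1/(1 − 0.74) = 1/0.26 ≈ 3.846.
The tax multiplier is −c × k ≈ −2.846, so ΔY = k × (−c·ΔT) = (−£272.32 billion) / 0.26 ≈ −£1,047 billion.

−£1,047 billion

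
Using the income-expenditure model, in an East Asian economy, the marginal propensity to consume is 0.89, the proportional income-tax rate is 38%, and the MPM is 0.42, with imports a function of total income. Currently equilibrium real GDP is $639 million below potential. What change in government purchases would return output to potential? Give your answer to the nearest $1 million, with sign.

Spending multiplier = 1/(1 − c(1−t) + m) = 1/(1 − 0.89×0.62 + 0.42) = 1/0.8682 ≈ 1.152.
Need ΔY = +$639 million, so ΔG = ΔY/k = (+$639 million) × 0.8682 ≈ +$555 million.
The government should increase government purchases by $555 million.

+$555 million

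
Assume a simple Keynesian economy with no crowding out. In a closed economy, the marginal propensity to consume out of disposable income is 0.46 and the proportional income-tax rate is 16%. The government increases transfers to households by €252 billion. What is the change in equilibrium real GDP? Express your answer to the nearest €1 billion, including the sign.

The transfer change shifts disposable income by +€252 billion, so first-round consumption changes by c·ΔTR = 0.46 × (+€252 billion) = +€115.92 billion.
Expenditure multiplier = 1/(1 − c(1−t)) = 1/(1 − 0.46×0.84) = 1/0.6136 ≈ 1.63.
The transfer multiplier is c × k ≈ 0.75, so ΔY = k × (c·ΔTR) = (+€115.92 billion) / 0.6136 ≈ +€189 billion.

+€189 billion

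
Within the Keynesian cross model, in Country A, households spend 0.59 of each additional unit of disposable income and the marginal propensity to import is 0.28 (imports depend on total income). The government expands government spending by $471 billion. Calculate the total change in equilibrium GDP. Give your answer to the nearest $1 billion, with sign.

+$683 billion

Government-spending multiplier = 1/(1 − c + m) = 1/(1 − 0.59 + 0.28) = 1/0.69 ≈ 1.449.
ΔY = k × ΔG = (+$471 billion) / 0.69 ≈ +$683 billion.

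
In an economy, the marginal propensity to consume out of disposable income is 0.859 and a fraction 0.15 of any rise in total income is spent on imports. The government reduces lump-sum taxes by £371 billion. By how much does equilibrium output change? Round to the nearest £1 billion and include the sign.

+£1,095 billion

A lump-sum tax change of −£371 billion shifts disposable income by +£371 billion; first-round consumption changes by −c × ΔT = −0.859 × (−£371 billion) = +£318.689 billion.
Expenditure multiplier = 1/(1 − c + m) = 1/(1 − 0.859 + 0.15) = 1/0.291 ≈ 3.436.
The tax multiplier is −c × k ≈ −2.952, so ΔY = k × (−c·ΔT) = (+£318.689 billion) / 0.291 ≈ +£1,095 billion.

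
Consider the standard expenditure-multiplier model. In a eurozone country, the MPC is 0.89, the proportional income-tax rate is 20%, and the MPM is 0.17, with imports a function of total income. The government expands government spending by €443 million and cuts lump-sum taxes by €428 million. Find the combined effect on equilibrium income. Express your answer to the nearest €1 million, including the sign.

Expenditure multiplier = 1/(1 − c(1−t) + m) = 1/(1 − 0.89×0.8 + 0.17) = 1/0.458 ≈ 2.183.
ΔG contributes k·ΔG = (+€443 million) / 0.458 ≈ +€967.2 million.
ΔT of −€428 million changes first-round spending by −c·ΔT = +€380.92 million, contributing k·(−c·ΔT) = (+€380.92 million) / 0.458 ≈ +€831.7 million.
Net ΔY = k(ΔG − c·ΔT) = (+€823.92 million) / 0.458 ≈ +€1,799 million.

+€1,799 million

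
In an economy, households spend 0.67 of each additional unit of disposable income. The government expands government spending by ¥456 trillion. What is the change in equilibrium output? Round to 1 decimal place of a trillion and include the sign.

Expenditure multiplier = 1/(1 − MPC) = 1/(1 − 0.67) = 1/0.33 ≈ 3.03.
ΔY = k × ΔG = (+¥456 trillion) / 0.33 ≈ +¥1,381.8 trillion.

+¥1,381.8 trillion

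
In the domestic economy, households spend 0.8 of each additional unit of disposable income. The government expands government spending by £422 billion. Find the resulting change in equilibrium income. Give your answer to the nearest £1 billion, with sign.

+£2,110 billion

Expenditure multiplier = 1/(1 − MPC) = 1/(1 − 0.8) = 1/0.2 = 5.
ΔY = k × ΔG = (+£422 billion) / 0.2 = +£2,110 billion.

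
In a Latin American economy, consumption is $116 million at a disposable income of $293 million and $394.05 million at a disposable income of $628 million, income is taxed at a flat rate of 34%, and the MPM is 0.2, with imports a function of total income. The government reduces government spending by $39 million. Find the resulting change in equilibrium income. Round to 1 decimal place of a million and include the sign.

−$59.8 million

MPC = ΔC/ΔYd = (394.05 − 116)/(628 − 293) = 278.05/335 = 0.83.
Expenditure multiplier = 1/(1 − c(1−t) + m) = 1/(1 − 0.83×0.66 + 0.2) = 1/0.6522 ≈ 1.533.
ΔY = k × ΔG = (−$39 million) / 0.6522 ≈ −$59.8 million.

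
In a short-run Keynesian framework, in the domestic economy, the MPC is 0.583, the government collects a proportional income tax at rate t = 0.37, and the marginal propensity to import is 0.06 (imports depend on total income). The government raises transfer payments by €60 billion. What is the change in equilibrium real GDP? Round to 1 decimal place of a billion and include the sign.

The transfer change shifts disposable income by +€60 billion, so first-round consumption changes by c·ΔTR = 0.583 × (+€60 billion) = +€34.98 billion.
Expenditure multiplier = 1/(1 − c(1−t) + m) = 1/(1 − 0.583×0.63 + 0.06) = 1/0.69271 ≈ 1.444.
The transfer multiplier is c × k ≈ 0.842, so ΔY = k × (c·ΔTR) = (+€34.98 billion) / 0.69271 ≈ +€50.5 billion.

+€50.5 billion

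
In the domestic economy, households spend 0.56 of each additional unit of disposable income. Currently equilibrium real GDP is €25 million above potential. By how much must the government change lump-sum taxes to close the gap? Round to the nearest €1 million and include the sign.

+€20 million

Spending multiplier = 1/(1 − MPC) = 1/(1 − 0.56) = 1/0.44 ≈ 2.273.
Tax multiplier = −c·k = −0.56/0.44 ≈ −1.273. Need ΔY = −€25 million, so ΔT = ΔY/(−c·k) = −(−€25 million) × 0.44 / 0.56 ≈ +€20 million.
The government should raise lump-sum taxes by €20 million.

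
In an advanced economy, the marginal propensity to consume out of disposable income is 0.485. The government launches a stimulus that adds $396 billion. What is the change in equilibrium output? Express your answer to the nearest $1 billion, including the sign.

Spending multiplier = 1/(1 − MPC) = 1/(1 − 0.485) = 1/0.515 ≈ 1.942.
ΔY = k × ΔG = (+$396 billion) / 0.515 ≈ +$769 billion.

+$769 billion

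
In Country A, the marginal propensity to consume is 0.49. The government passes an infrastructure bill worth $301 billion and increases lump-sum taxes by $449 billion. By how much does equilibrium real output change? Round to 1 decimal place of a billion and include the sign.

+$158.8 billion

Expenditure multiplier = 1/(1 − MPC) = 1/(1 − 0.49) = 1/0.51 ≈ 1.961.
ΔG contributes k·ΔG = (+$301 billion) / 0.51 ≈ +$590.2 billion.
ΔT of +$449 billion changes first-round spending by −c·ΔT = −$220.01 billion, contributing k·(−c·ΔT) = (−$220.01 billion) / 0.51 ≈ −$431.4 billion.
Net ΔY = k(ΔG − c·ΔT) = (+$80.99 billion) / 0.51 ≈ +$158.8 billion.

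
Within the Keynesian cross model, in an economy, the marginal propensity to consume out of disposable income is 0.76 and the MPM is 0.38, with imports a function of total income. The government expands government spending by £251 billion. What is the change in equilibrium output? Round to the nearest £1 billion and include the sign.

Expenditure multiplier = 1/(1 − c + m) = 1/(1 − 0.76 + 0.38) = 1/0.62 ≈ 1.613.
ΔY = k × ΔG = (+£251 billion) / 0.62 ≈ +£405 billion.

+£405 billion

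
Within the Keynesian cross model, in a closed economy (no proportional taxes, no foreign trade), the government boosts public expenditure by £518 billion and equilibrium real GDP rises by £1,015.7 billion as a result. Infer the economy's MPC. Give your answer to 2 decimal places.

0.49

Implied spending multiplier k = ΔY/ΔG = 1,015.7/518 ≈ 1.9608.
Since k = 1/(1 − MPC), MPC = 1 − 1/k = 1 − ΔG/ΔY = 1 − 518/1,015.7 ≈ 0.49.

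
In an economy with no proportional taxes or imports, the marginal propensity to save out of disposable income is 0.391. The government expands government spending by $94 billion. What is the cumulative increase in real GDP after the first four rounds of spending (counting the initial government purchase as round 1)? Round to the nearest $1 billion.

MPC = 1 − MPS = 1 − 0.391 = 0.609.
Round 1 adds ΔG = $94 billion; each later round is MPC = 0.609 times the previous.
After 4 rounds: 94 + 57.246 + 34.862814 + 21.231453726 = ΔG·(1 − c^4)/(1 − c) = 94 × (1 − 0.137552716161)/0.391 ≈ $207 billion.

$207 billion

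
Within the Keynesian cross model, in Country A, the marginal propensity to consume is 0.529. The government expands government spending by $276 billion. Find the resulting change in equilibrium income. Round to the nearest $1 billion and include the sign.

Spending multiplier = 1/(1 − MPC) = 1/(1 − 0.529) = 1/0.471 ≈ 2.123.
ΔY = k × ΔG = (+$276 billion) / 0.471 ≈ +$586 billion.

+$586 billion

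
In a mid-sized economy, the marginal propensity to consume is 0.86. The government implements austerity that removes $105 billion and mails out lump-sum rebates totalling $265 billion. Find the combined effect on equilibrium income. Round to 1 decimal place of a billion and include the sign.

Expenditure multiplier = 1/(1 − MPC) = 1/(1 − 0.86) = 1/0.14 ≈ 7.143.
ΔG contributes k·ΔG = (−$105 billion) / 0.14 = −$750 billion.
ΔT of −$265 billion changes first-round spending by −c·ΔT = +$227.9 billion, contributing k·(−c·ΔT) = (+$227.9 billion) / 0.14 ≈ +$1,627.9 billion.
Net ΔY = k(ΔG − c·ΔT) = (+$122.9 billion) / 0.14 ≈ +$877.9 billion.

+$877.9 billion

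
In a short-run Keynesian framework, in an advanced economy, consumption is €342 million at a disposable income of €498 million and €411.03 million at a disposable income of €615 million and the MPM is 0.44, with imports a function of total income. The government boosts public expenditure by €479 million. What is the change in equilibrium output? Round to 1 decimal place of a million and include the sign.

MPC = ΔC/ΔYd = (411.03 − 342)/(615 − 498) = 69.03/117 = 0.59.
Government-spending multiplier = 1/(1 − c + m) = 1/(1 − 0.59 + 0.44) = 1/0.85 ≈ 1.176.
ΔY = k × ΔG = (+€479 million) / 0.85 ≈ +€563.5 million.

+€563.5 million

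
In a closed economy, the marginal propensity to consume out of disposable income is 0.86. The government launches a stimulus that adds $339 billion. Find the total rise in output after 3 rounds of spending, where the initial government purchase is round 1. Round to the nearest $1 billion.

Round 1 adds ΔG = $339 billion; each later round is MPC = 0.86 times the previous.
After 3 rounds: 339 + 291.54 + 250.7244 = ΔG·(1 − c^3)/(1 − c) = 339 × (1 − 0.636056)/0.14 ≈ $881 billion.

$881 billion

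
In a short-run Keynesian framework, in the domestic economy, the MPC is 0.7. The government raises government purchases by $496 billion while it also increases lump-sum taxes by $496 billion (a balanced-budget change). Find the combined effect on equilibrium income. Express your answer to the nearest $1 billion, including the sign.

+$496 billion

Expenditure multiplier = 1/(1 − MPC) = 1/(1 − 0.7) = 1/0.3 ≈ 3.333.
ΔG contributes k·ΔG = (+$496 billion) / 0.3 ≈ +$1,653.3 billion.
ΔT of +$496 billion changes first-round spending by −c·ΔT = −$347.2 billion, contributing k·(−c·ΔT) = (−$347.2 billion) / 0.3 ≈ −$1,157.3 billion.
With ΔG = ΔT and no other leakages, the balanced-budget multiplier is 1, so ΔY = ΔG = +$496 billion.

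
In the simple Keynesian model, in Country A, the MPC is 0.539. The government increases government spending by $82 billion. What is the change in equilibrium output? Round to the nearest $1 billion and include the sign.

+$178 billion

Expenditure multiplier = 1/(1 − MPC) = 1/(1 − 0.539) = 1/0.461 ≈ 2.169.
ΔY = k × ΔG = (+$82 billion) / 0.461 ≈ +$178 billion.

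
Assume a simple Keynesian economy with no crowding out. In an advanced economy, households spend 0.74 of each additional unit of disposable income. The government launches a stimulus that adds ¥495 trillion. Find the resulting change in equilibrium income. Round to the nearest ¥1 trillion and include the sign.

+¥1,904 trillion

Government-spending multiplier = 1/(1 − MPC) = 1/(1 − 0.74) = 1/0.26 ≈ 3.846.
ΔY = k × ΔG = (+¥495 trillion) / 0.26 ≈ +¥1,904 trillion.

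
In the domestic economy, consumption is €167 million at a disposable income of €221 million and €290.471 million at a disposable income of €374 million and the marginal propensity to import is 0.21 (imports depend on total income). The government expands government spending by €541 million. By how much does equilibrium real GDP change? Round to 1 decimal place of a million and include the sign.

MPC = ΔC/ΔYd = (290.471 − 167)/(374 − 221) = 123.471/153 = 0.807.
Expenditure multiplier = 1/(1 − c + m) = 1/(1 − 0.807 + 0.21) = 1/0.403 ≈ 2.481.
ΔY = k × ΔG = (+€541 million) / 0.403 ≈ +€1,342.4 million.

+€1,342.4 million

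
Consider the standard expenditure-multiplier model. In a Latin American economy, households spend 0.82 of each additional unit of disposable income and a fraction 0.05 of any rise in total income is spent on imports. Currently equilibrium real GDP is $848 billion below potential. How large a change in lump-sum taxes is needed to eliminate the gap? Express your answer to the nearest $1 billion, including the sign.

−$238 billion

Spending multiplier = 1/(1 − c + m) = 1/(1 − 0.82 + 0.05) = 1/0.23 ≈ 4.348.
Tax multiplier = −c·k = −0.82/0.23 ≈ −3.565. Need ΔY = +$848 billion, so ΔT = ΔY/(−c·k) = −(+$848 billion) × 0.23 / 0.82 ≈ −$238 billion.
The government should cut lump-sum taxes by $238 billion.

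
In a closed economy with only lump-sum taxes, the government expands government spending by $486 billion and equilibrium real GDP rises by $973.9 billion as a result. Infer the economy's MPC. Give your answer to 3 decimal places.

0.501

Implied spending multiplier k = ΔY/ΔG = 973.9/486 ≈ 2.0039.
Since k = 1/(1 − MPC), MPC = 1 − 1/k = 1 − ΔG/ΔY = 1 − 486/973.9 ≈ 0.501.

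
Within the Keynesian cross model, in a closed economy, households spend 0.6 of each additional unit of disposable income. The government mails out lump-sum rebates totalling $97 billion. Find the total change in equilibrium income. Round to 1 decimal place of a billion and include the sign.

+$145.5 billion

A lump-sum tax change of −$97 billion shifts disposable income by +$97 billion; first-round consumption changes by −c × ΔT = −0.6 × (−$97 billion) = +$58.2 billion.
Expenditure multiplier = 1/(1 − MPC) = 1/(1 − 0.6) = 1/0.4 = 2.5.
The tax multiplier is −c × k = −1.5, so ΔY = k × (−c·ΔT) = (+$58.2 billion) / 0.4 = +$145.5 billion.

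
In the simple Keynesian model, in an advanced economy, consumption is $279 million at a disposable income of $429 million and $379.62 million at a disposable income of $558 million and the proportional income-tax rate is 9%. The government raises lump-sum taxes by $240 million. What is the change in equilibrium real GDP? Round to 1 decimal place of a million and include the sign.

−$645.1 million

MPC = ΔC/ΔYd = (379.62 − 279)/(558 − 429) = 100.62/129 = 0.78.
A lump-sum tax change of +$240 million shifts disposable income by −$240 million; first-round consumption changes by −c × ΔT = −0.78 × (+$240 million) = −$187.2 million.
Expenditure multiplier = 1/(1 − c(1−t)) = 1/(1 − 0.78×0.91) = 1/0.2902 ≈ 3.446.
The tax multiplier is −c × k ≈ −2.688, so ΔY = k × (−c·ΔT) = (−$187.2 million) / 0.2902 ≈ −$645.1 million.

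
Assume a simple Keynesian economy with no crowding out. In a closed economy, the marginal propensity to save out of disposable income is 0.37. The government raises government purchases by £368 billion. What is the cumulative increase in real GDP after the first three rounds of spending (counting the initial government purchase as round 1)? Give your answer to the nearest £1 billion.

MPC = 1 − MPS = 1 − 0.37 = 0.63.
Round 1 adds ΔG = £368 billion; each later round is MPC = 0.63 times the previous.
After 3 rounds: 368 + 231.84 + 146.0592 = ΔG·(1 − c^3)/(1 − c) = 368 × (1 − 0.250047)/0.37 ≈ £746 billion.

£746 billion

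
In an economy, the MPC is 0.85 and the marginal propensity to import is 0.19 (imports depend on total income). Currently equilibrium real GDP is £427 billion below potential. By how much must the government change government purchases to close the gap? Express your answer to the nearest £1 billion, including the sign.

+£145 billion

Spending multiplier = 1/(1 − c + m) = 1/(1 − 0.85 + 0.19) = 1/0.34 ≈ 2.941.
Need ΔY = +£427 billion, so ΔG = ΔY/k = (+£427 billion) × 0.34 ≈ +£145 billion.
The government should increase government purchases by £145 billion.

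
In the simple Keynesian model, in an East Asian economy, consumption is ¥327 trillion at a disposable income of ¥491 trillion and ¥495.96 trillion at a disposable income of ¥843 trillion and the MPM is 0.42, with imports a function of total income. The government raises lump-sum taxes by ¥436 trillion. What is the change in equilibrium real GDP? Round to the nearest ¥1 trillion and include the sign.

−¥223 trillion

MPC = ΔC/ΔYd = (495.96 − 327)/(843 − 491) = 168.96/352 = 0.48.
A lump-sum tax change of +¥436 trillion shifts disposable income by −¥436 trillion; first-round consumption changes by −c × ΔT = −0.48 × (+¥436 trillion) = −¥209.28 trillion.
Expenditure multiplier = 1/(1 − c + m) = 1/(1 − 0.48 + 0.42) = 1/0.94 ≈ 1.064.
The tax multiplier is −c × k ≈ −0.511, so ΔY = k × (−c·ΔT) = (−¥209.28 trillion) / 0.94 ≈ −¥223 trillion.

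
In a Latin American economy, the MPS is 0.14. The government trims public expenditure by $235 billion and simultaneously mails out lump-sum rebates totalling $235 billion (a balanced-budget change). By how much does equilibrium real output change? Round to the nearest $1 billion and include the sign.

MPC = 1 − MPS = 1 − 0.14 = 0.86.
Expenditure multiplier = 1/(1 − MPC) = 1/(1 − 0.86) = 1/0.14 ≈ 7.143.
ΔG contributes k·ΔG = (−$235 billion) / 0.14 ≈ −$1,678.6 billion.
ΔT of −$235 billion changes first-round spending by −c·ΔT = +$202.1 billion, contributing k·(−c·ΔT) = (+$202.1 billion) / 0.14 ≈ +$1,443.6 billion.
With ΔG = ΔT and no other leakages, the balanced-budget multiplier is 1, so ΔY = ΔG = −$235 billion.

−$235 billion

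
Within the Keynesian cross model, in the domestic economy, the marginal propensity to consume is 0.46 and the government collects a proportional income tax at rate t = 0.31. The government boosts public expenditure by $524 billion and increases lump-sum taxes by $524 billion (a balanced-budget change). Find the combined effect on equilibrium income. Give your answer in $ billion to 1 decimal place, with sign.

Expenditure multiplier = 1/(1 − c(1−t)) = 1/(1 − 0.46×0.69) = 1/0.6826 ≈ 1.465.
ΔG contributes k·ΔG = (+$524 billion) / 0.6826 ≈ +$767.7 billion.
ΔT of +$524 billion changes first-round spending by −c·ΔT = −$241.04 billion, contributing k·(−c·ΔT) = (−$241.04 billion) / 0.6826 ≈ −$353.1 billion.
Net ΔY = k(ΔG − c·ΔT) = (+$282.96 billion) / 0.6826 ≈ +$414.5 billion.

+$414.5 billion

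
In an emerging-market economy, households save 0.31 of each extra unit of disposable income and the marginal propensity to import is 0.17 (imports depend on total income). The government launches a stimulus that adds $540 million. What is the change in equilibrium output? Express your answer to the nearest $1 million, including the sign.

MPC = 1 − MPS = 1 − 0.31 = 0.69.
Government-spending multiplier = 1/(1 − c + m) = 1/(1 − 0.69 + 0.17) = 1/0.48 ≈ 2.083.
ΔY = k × ΔG = (+$540 million) / 0.48 = +$1,125 million.

+$1,125 million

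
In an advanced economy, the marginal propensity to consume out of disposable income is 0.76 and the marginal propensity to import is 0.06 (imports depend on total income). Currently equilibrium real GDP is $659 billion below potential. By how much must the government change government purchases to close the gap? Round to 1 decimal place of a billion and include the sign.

Spending multiplier = 1/(1 − c + m) = 1/(1 − 0.76 + 0.06) = 1/0.3 ≈ 3.333.
Need ΔY = +$659 billion, so ΔG = ΔY/k = (+$659 billion) × 0.3 = +$197.7 billion.
The government should increase government purchases by $197.7 billion.

+$197.7 billion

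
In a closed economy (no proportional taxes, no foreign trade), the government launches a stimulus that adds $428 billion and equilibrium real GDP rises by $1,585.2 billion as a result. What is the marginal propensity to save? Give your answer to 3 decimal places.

0.270

Implied spending multiplier k = ΔY/ΔG = 1,585.2/428 ≈ 3.7037.
Since k = 1/(1 − MPC), MPC = 1 − 1/k = 1 − ΔG/ΔY = 1 − 428/1,585.2 ≈ 0.730.
MPS = 1 − MPC = 0.270.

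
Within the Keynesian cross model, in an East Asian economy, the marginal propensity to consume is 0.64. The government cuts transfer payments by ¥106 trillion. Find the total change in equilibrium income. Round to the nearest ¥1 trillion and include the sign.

The transfer change shifts disposable income by −¥106 trillion, so first-round consumption changes by c·ΔTR = 0.64 × (−¥106 trillion) = −¥67.84 trillion.
Expenditure multiplier = 1/(1 − MPC) = 1/(1 − 0.64) = 1/0.36 ≈ 2.778.
The transfer multiplier is c × k ≈ 1.778, so ΔY = k × (c·ΔTR) = (−¥67.84 trillion) / 0.36 ≈ −¥188 trillion.

−¥188 trillion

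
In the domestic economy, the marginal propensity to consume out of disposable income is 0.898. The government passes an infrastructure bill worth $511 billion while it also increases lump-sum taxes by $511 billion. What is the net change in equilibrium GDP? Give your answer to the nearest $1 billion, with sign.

Expenditure multiplier = 1/(1 − MPC) = 1/(1 − 0.898) = 1/0.102 ≈ 9.804.
ΔG contributes k·ΔG = (+$511 billion) / 0.102 ≈ +$5,009.8 billion.
ΔT of +$511 billion changes first-round spending by −c·ΔT = −$458.878 billion, contributing k·(−c·ΔT) = (−$458.878 billion) / 0.102 ≈ −$4,498.8 billion.
With ΔG = ΔT and no other leakages, the balanced-budget multiplier is 1, so ΔY = ΔG = +$511 billion.

+$511 billion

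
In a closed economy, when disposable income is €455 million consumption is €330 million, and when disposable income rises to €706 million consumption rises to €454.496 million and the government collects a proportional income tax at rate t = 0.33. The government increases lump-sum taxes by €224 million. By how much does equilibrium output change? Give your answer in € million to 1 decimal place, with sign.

−€166.4 million

MPC = ΔC/ΔYd = (454.496 − 330)/(706 − 455) = 124.496/251 = 0.496.
A lump-sum tax change of +€224 million shifts disposable income by −€224 million; first-round consumption changes by −c × ΔT = −0.496 × (+€224 million) = −€111.104 million.
Expenditure multiplier = 1/(1 − c(1−t)) = 1/(1 − 0.496×0.67) = 1/0.66768 ≈ 1.498.
The tax multiplier is −c × k ≈ −0.743, so ΔY = k × (−c·ΔT) = (−€111.104 million) / 0.66768 ≈ −€166.4 million.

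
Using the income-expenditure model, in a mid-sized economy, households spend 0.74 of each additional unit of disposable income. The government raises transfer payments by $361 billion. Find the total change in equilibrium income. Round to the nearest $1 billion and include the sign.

+$1,027 billion

The transfer change shifts disposable income by +$361 billion, so first-round consumption changes by c·ΔTR = 0.74 × (+$361 billion) = +$267.14 billion.
Expenditure multiplier = 1/(1 − MPC) = 1/(1 − 0.74) = 1/0.26 ≈ 3.846.
The transfer multiplier is c × k ≈ 2.846, so ΔY = k × (c·ΔTR) = (+$267.14 billion) / 0.26 ≈ +$1,027 billion.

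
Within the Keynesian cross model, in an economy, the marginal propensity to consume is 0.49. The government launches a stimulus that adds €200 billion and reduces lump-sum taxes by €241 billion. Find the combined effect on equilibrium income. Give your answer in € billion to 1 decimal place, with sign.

Expenditure multiplier = 1/(1 − MPC) = 1/(1 − 0.49) = 1/0.51 ≈ 1.961.
ΔG contributes k·ΔG = (+€200 billion) / 0.51 ≈ +€392.2 billion.
ΔT of −€241 billion changes first-round spending by −c·ΔT = +€118.09 billion, contributing k·(−c·ΔT) = (+€118.09 billion) / 0.51 ≈ +€231.5 billion.
Net ΔY = k(ΔG − c·ΔT) = (+€318.09 billion) / 0.51 ≈ +€623.7 billion.

+€623.7 billion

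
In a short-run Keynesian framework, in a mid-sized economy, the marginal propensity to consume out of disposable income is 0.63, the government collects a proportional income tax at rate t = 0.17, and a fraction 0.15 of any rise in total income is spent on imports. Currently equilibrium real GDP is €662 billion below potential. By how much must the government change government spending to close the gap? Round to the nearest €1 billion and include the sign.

+€415 billion

Spending multiplier = 1/(1 − c(1−t) + m) = 1/(1 − 0.63×0.83 + 0.15) = 1/0.6271 ≈ 1.595.
Need ΔY = +€662 billion, so ΔG = ΔY/k = (+€662 billion) × 0.6271 ≈ +€415 billion.
The government should increase government spending by €415 billion.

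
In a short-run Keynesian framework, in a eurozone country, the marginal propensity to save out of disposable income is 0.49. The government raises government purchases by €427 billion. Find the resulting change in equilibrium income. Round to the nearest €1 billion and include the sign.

MPC = 1 − MPS = 1 − 0.49 = 0.51.
Spending multiplier = 1/(1 − MPC) = 1/(1 − 0.51) = 1/0.49 ≈ 2.041.
ΔY = k × ΔG = (+€427 billion) / 0.49 ≈ +€871 billion.

+€871 billion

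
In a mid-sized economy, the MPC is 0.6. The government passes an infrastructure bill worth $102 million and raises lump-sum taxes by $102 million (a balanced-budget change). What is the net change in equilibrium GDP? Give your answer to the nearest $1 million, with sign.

Expenditure multiplier = 1/(1 − MPC) = 1/(1 − 0.6) = 1/0.4 = 2.5.
ΔG contributes k·ΔG = (+$102 million) / 0.4 = +$255 million.
ΔT of +$102 million changes first-round spending by −c·ΔT = −$61.2 million, contributing k·(−c·ΔT) = (−$61.2 million) / 0.4 = −$153 million.
With ΔG = ΔT and no other leakages, the balanced-budget multiplier is 1, so ΔY = ΔG = +$102 million.

+$102 million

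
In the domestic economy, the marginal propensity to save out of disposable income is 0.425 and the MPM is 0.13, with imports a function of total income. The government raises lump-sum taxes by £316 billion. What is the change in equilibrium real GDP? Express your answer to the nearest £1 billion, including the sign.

−£327 billion

MPC = 1 − MPS = 1 − 0.425 = 0.575.
A lump-sum tax change of +£316 billion shifts disposable income by −£316 billion; first-round consumption changes by −c × ΔT = −0.575 × (+£316 billion) = −£181.7 billion.
Expenditure multiplier = 1/(1 − c + m) = 1/(1 − 0.575 + 0.13) = 1/0.555 ≈ 1.802.
The tax multiplier is −c × k ≈ −1.036, so ΔY = k × (−c·ΔT) = (−£181.7 billion) / 0.555 ≈ −£327 billion.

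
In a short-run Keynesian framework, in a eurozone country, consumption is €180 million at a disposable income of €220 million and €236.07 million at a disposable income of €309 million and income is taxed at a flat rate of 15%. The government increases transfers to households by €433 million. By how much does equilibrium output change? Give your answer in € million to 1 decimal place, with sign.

+€587.3 million

MPC = ΔC/ΔYd = (236.07 − 180)/(309 − 220) = 56.07/89 = 0.63.
The transfer change shifts disposable income by +€433 million, so first-round consumption changes by c·ΔTR = 0.63 × (+€433 million) = +€272.79 million.
Expenditure multiplier = 1/(1 − c(1−t)) = 1/(1 − 0.63×0.85) = 1/0.4645 ≈ 2.153.
The transfer multiplier is c × k ≈ 1.356, so ΔY = k × (c·ΔTR) = (+€272.79 million) / 0.4645 ≈ +€587.3 million.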